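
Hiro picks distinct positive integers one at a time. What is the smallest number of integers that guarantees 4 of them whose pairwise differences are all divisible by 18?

Integers whose pairwise differences are multiples of 18 are exactly those sharing a remainder mod 18. The 18 residue classes mod 18 are the pigeonholes.
With 54 integers one could put 3 in each residue class and have no class reach 4.
The 55th integer pushes some class to 4, so 18·3 + 1 = 55.

55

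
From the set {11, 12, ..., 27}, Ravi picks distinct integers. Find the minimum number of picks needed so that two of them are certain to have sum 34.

12

Group the elements by complementary pair {x, 34−x}: {11,23}, {12,22}, {13,21}, …, giving 6 two-element pairs, the single value 17 (it cannot pair with itself since the integers are distinct), and 4 integers whose partner 34−x falls outside [11,27].
By pigeonhole, treating each of those 11 groups as a pigeonhole, one can pick one integer per group — 11 integers — with no two summing to 34.
The 12th integer lands in an occupied pair, forcing a sum of 34.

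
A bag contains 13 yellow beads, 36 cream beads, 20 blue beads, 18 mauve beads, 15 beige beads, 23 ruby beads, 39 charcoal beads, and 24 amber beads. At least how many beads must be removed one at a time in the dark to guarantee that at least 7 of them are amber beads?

In the worst case for collecting amber beads, every non-amber bead comes out first.
There are 13 + 36 + 20 + 18 + 15 + 23 + 39 = 164 non-amber beads altogether.
After those, each further bead must be amber, so 164 + 7 = 171 draws guarantee 7 amber beads.

171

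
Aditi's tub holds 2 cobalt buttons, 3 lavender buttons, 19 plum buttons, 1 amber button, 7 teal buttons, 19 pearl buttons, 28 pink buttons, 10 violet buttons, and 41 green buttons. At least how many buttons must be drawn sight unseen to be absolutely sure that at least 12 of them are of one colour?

68

The 9 colours are the holes; the buttons drawn are the pigeons.
To avoid 12 of any one colour, the worst case takes at most 11 of each colour, or every button of a colour that has fewer than 11.
That gives 2 + 3 + 11 + 1 + 7 + 11 + 11 + 10 + 11 = 67 buttons with no colour reaching 12.
The next button forces some colour to 12, so 67 + 1 = 68.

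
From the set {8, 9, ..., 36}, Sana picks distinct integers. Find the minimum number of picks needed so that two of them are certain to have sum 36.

20

Two chosen integers sum to 36 exactly when both halves of some pair {x, 36−x} with 8 ≤ x ≤ 36−x ≤ 28 are chosen — 10 such pairs.
The remaining 9 elements (those with no distinct partner in range) can never complete a 36-sum, so the worst case takes all of them and one from each pair: 9 + 10 = 19.
By pigeonhole, the 20th integer has to be the second member of some pair, so 19 + 1 = 20.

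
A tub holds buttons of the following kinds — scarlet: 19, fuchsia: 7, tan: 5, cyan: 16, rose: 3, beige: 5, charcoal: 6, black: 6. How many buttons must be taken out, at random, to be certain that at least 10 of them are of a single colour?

51

By the pigeonhole principle, the 8 colours are the holes; the buttons drawn are the pigeons.
To avoid 10 of any one colour, the worst case takes at most 9 of each colour, or every button of a colour that has fewer than 9.
That gives 9 + 7 + 5 + 9 + 3 + 5 + 6 + 6 = 50 buttons with no colour reaching 10.
The next button forces some colour to 10, so 50 + 1 = 51.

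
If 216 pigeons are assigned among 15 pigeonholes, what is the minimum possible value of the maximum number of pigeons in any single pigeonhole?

15

The 15 pigeonholes are the holes and the 216 pigeons are the pigeons.
If every pigeonhole held at most 14 pigeons, the total would be at most 15 × 14 = 210, which is less than 216.
So some pigeonhole holds at least ⌈216/15⌉ = 15 pigeons.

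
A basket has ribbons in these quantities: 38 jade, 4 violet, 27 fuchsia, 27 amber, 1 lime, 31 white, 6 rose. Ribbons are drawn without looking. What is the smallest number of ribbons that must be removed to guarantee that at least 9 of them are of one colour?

44

An adversary could hand out at most 8 ribbons per colour (violet, lime, rose run out sooner): 8 + 4 + 8 + 8 + 1 + 8 + 6 = 43 ribbons and still no colour has 9.
One more ribbon lands in a colour already at 8, so 44 draws are enough and 43 are not.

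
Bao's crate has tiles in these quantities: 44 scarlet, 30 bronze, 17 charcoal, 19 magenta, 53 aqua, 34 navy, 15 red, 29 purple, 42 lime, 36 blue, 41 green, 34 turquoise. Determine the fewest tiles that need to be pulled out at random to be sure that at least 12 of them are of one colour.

133

Put each drawn tile into a box by colour. The largest draw with every box below 12 takes min(count, 11) from each colour.
Σ min(cᵢ, 11) = 11 + 11 + 11 + 11 + 11 + 11 + 11 + 11 + 11 + 11 + 11 + 11 = 132.
Draw number 132 + 1 = 133 must push one box to 12.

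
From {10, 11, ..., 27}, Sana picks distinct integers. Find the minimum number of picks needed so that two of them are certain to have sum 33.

12

Two chosen integers sum to 33 exactly when both halves of some pair {x, 33−x} with 10 ≤ x ≤ 33−x ≤ 23 are chosen — 7 such pairs.
The remaining 4 elements (those with no distinct partner in range) can never complete a 33-sum, so the worst case takes all of them and one from each pair: 4 + 7 = 11.
By the pigeonhole principle, the 12th integer has to be the second member of some pair, so 11 + 1 = 12.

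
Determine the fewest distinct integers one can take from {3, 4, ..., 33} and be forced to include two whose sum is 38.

18

Group the elements by complementary pair {x, 38−x}: {5,33}, {6,32}, {7,31}, …, giving 14 two-element pairs, the single value 19 (it cannot pair with itself since the integers are distinct), and 2 integers whose partner 38−x falls outside [3,33].
Pigeonhole: treating each of those 17 groups as a pigeonhole, one can pick one integer per group — 17 integers — with no two summing to 38.
The 18th integer lands in an occupied pair, forcing a sum of 38.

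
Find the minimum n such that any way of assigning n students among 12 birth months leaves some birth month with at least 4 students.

37

With 36 students one could put exactly 3 in each of the 12 birth months, and no birth month would reach 4.
By pigeonhole, one more student must land in a birth month that already has 3, giving it 4.
So 12 × 3 + 1 = 37 students are required.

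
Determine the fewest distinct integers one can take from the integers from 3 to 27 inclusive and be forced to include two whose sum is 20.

A set avoiding the sum 20 can contain at most one of each pair {x, 20−x}, plus the 11 elements whose complement lies outside the range or equal to its own complement.
The integers 10, …, 27 (18 of them) are such a set: any two sum to at least 10+11 = 21 > 20.
By the pigeonhole principle, any 19th integer completes one of the 7 pairs, so 19 choices force a sum of 20.

19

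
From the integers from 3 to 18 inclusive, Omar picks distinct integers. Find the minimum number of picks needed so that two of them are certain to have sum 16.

A set avoiding the sum 16 can contain at most one of each pair {x, 16−x}, plus the 6 elements whose complement lies outside the range or equal to its own complement.
The integers 8, …, 18 (11 of them) are such a set: any two sum to at least 8+9 = 17 > 16.
By the pigeonhole principle, any 12th integer completes one of the 5 pairs, so 12 choices force a sum of 16.

12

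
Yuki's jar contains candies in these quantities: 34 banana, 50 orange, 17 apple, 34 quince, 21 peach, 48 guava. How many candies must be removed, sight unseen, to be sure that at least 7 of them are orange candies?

In the worst case for collecting orange candies, every non-orange candy comes out first.
There are 34 + 17 + 34 + 21 + 48 = 154 non-orange candies altogether.
After those, each further candy must be orange, so 154 + 7 = 161 draws guarantee 7 orange candies.

161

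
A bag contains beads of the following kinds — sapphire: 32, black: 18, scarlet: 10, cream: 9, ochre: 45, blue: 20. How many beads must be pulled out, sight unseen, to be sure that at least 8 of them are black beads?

In the worst case for collecting black beads, every non-black bead comes out first.
There are 32 + 10 + 9 + 45 + 20 = 116 non-black beads altogether.
After those, each further bead must be black, so 116 + 8 = 124 draws guarantee 8 black beads.

124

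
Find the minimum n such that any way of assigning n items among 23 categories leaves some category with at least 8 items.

162

With 161 items one could put exactly 7 in each of the 23 categories, and no category would reach 8.
One more item must land in a category that already has 7, giving it 8.
So 23 × 7 + 1 = 162 items are required.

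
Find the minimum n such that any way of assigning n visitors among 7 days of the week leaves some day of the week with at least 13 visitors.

85

With 84 visitors one could put exactly 12 in each of the 7 days of the week, and no day of the week would reach 13.
One more visitor must land in a day of the week that already has 12, giving it 13.
So 7 × 12 + 1 = 85 visitors are required.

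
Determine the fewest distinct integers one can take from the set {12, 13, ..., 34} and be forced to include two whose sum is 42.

Group the elements by complementary pair {x, 42−x}: {12,30}, {13,29}, {14,28}, …, giving 9 two-element pairs; the single value 21 (it cannot pair with itself since the integers are distinct); and 4 integers whose partner 42−x falls outside [12,34].
By the pigeonhole principle, treating each of those 14 groups as a pigeonhole, one can pick one integer per group — 14 integers — with no two summing to 42.
The 15th integer lands in an occupied pair, forcing a sum of 42.

15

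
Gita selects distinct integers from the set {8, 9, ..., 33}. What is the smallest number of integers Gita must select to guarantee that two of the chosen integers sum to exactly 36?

A set avoiding the sum 36 can contain at most one of each pair {x, 36−x}, plus the 6 elements whose complement lies outside the range or equal to its own complement.
The integers 18, …, 33 (16 of them) are such a set: any two sum to at least 18+19 = 37 > 36.
Any 17th integer completes one of the 10 pairs, so 17 choices force a sum of 36.

17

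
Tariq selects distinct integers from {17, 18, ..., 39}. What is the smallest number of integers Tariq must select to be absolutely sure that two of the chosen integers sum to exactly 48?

A set avoiding the sum 48 can contain at most one of each pair {x, 48−x}, plus the 9 elements whose complement lies outside the range or equal to its own complement.
The integers 24, …, 39 (16 of them) are such a set: any two sum to at least 24+25 = 49 > 48.
Any 17th integer completes one of the 7 pairs, so 17 choices force a sum of 48.

17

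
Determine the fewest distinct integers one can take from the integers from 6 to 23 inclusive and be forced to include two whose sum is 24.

13

Two chosen integers sum to 24 exactly when both halves of some pair {x, 24−x} with 6 ≤ x ≤ 24−x ≤ 18 are chosen — 6 such pairs.
The remaining 6 elements (those with no distinct partner in range) can never complete a 24-sum, so the worst case takes all of them and one from each pair: 6 + 6 = 12.
Pigeonhole: the 13th integer has to be the second member of some pair, so 12 + 1 = 13.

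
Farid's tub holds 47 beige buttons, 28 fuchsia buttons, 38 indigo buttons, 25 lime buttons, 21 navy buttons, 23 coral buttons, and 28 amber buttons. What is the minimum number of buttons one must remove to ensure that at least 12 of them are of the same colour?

78

The 7 colours are the holes; the buttons drawn are the pigeons.
To avoid 12 of any one colour, the worst case takes at most 11 of each colour.
That gives 11 + 11 + 11 + 11 + 11 + 11 + 11 = 77 buttons with no colour reaching 12.
The next button forces some colour to 12, so 77 + 1 = 78.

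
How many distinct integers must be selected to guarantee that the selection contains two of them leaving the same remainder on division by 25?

26

By the pigeonhole principle, the 25 residue classes mod 25 are the pigeonholes.
With 25 integers one could put 1 in each residue class and have no class reach 2.
The 26th integer pushes some class to 2, so 25·1 + 1 = 26.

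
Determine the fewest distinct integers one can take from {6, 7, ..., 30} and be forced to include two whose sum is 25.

Two chosen integers sum to 25 exactly when both halves of some pair {x, 25−x} with 6 ≤ x ≤ 25−x ≤ 19 are chosen — 7 such pairs.
The remaining 11 elements (those with no distinct partner in range) can never complete a 25-sum, so the worst case takes all of them and one from each pair: 11 + 7 = 18.
The 19th integer has to be the second member of some pair, so 18 + 1 = 19.

19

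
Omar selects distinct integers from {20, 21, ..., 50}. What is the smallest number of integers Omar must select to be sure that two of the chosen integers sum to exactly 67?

18

Two chosen integers sum to 67 exactly when both halves of some pair {x, 67−x} with 20 ≤ x ≤ 67−x ≤ 47 are chosen — 14 such pairs.
The remaining 3 elements (those with no distinct partner in range) can never complete a 67-sum, so the worst case takes all of them and one from each pair: 3 + 14 = 17.
By the pigeonhole principle, the 18th integer has to be the second member of some pair, so 17 + 1 = 18.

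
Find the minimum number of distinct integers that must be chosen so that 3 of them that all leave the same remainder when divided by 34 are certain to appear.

69

The 34 residue classes mod 34 are the pigeonholes.
With 68 integers one could put 2 in each residue class and have no class reach 3.
The 69th integer pushes some class to 3, so 34·2 + 1 = 69.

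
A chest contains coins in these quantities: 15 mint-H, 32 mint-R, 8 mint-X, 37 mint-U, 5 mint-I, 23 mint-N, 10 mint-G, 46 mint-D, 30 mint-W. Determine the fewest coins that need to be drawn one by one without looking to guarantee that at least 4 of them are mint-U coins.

173

In the worst case for collecting mint-U coins, every non-mint-U coin comes out first.
There are 15 + 32 + 8 + 5 + 23 + 10 + 46 + 30 = 169 non-mint-U coins altogether.
After those, each further coin must be mint-U, so 169 + 4 = 173 draws guarantee 4 mint-U coins.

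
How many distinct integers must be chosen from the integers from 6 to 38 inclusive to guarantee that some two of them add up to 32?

Two chosen integers sum to 32 exactly when both halves of some pair {x, 32−x} with 6 ≤ x ≤ 32−x ≤ 26 are chosen — 10 such pairs.
The remaining 13 elements (those with no distinct partner in range) can never complete a 32-sum, so the worst case takes all of them and one from each pair: 13 + 10 = 23.
By pigeonhole, the 24th integer has to be the second member of some pair, so 23 + 1 = 24.

24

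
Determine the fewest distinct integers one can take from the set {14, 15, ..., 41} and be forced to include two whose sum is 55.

A set avoiding the sum 55 can contain at most one of each pair {x, 55−x}.
The integers 28, …, 41 (14 of them) are such a set: any two sum to at least 28+29 = 57 > 55.
Any 15th integer completes one of the 14 pairs, so 15 choices force a sum of 55.

15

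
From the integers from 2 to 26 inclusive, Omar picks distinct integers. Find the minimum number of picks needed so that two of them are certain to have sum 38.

19

Group the elements by complementary pair {x, 38−x}: {12,26}, {13,25}, {14,24}, …, giving 7 two-element pairs, the single value 19 (it cannot pair with itself since the integers are distinct), and 10 integers whose partner 38−x falls outside [2,26].
Pigeonhole: treating each of those 18 groups as a pigeonhole, one can pick one integer per group — 18 integers — with no two summing to 38.
The 19th integer lands in an occupied pair, forcing a sum of 38.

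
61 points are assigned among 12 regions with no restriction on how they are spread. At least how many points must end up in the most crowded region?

Pigeonhole: the 12 regions are the holes and the 61 points are the pigeons.
If every region held at most 5 points, the total would be at most 12 × 5 = 60, which is less than 61.
So some region holds at least ⌈61/12⌉ = 6 points.

6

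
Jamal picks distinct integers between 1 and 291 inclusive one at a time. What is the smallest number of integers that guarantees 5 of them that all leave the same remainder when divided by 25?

101

The 25 residue classes mod 25 are the pigeonholes.
With 100 integers one could put 4 in each residue class and have no class reach 5.
The 101st integer pushes some class to 5, so 25·4 + 1 = 101.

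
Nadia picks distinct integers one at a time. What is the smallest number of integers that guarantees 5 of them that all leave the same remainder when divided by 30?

121

Pigeonhole: the 30 residue classes mod 30 are the pigeonholes.
With 120 integers one could put 4 in each residue class and have no class reach 5.
The 121st integer pushes some class to 5, so 30·4 + 1 = 121.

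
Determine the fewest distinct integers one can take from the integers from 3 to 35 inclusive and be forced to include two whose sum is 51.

A set avoiding the sum 51 can contain at most one of each pair {x, 51−x}, plus the 13 elements whose complement lies outside the range.
The integers 3, …, 25 (23 of them) are such a set: any two sum to at least 3+4 = 7 and at most 24+25 = 49 < 51.
Pigeonhole: any 24th integer completes one of the 10 pairs, so 24 choices force a sum of 51.

24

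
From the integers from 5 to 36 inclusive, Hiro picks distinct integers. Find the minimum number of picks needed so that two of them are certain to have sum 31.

A set avoiding the sum 31 can contain at most one of each pair {x, 31−x}, plus the 10 elements whose complement lies outside the range.
The integers 16, …, 36 (21 of them) are such a set: any two sum to at least 16+17 = 33 > 31.
By the pigeonhole principle, any 22nd integer completes one of the 11 pairs, so 22 choices force a sum of 31.

22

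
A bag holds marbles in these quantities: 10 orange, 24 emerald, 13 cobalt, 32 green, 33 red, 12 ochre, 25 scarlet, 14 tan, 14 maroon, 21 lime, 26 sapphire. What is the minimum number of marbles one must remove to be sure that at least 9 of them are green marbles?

In the worst case for collecting green marbles, every non-green marble comes out first.
There are 10 + 24 + 13 + 33 + 12 + 25 + 14 + 14 + 21 + 26 = 192 non-green marbles altogether.
After those, each further marble must be green, so 192 + 9 = 201 draws guarantee 9 green marbles.

201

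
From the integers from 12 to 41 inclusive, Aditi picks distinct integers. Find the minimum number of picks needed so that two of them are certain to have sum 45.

20

Two chosen integers sum to 45 exactly when both halves of some pair {x, 45−x} with 12 ≤ x ≤ 45−x ≤ 33 are chosen — 11 such pairs.
The remaining 8 elements (those with no distinct partner in range) can never complete a 45-sum, so the worst case takes all of them and one from each pair: 8 + 11 = 19.
By the pigeonhole principle, the 20th integer has to be the second member of some pair, so 19 + 1 = 20.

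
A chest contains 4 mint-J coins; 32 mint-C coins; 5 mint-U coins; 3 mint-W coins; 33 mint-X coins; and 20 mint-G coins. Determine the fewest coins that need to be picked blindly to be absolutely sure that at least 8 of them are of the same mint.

The 6 mints are the holes; the coins drawn are the pigeons.
To avoid 8 of any one mint, the worst case takes at most 7 of each mint, or every coin of a mint that has fewer than 7.
That gives 4 + 7 + 5 + 3 + 7 + 7 = 33 coins with no mint reaching 8.
The next coin forces some mint to 8, so 33 + 1 = 34.

34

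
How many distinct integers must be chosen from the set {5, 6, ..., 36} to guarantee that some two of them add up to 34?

21

Group the elements by complementary pair {x, 34−x}: {5,29}, {6,28}, {7,27}, …, giving 12 two-element pairs, the single value 17 (it cannot pair with itself since the integers are distinct), and 7 integers whose partner 34−x falls outside [5,36].
Pigeonhole: treating each of those 20 groups as a pigeonhole, one can pick one integer per group — 20 integers — with no two summing to 34.
The 21st integer lands in an occupied pair, forcing a sum of 34.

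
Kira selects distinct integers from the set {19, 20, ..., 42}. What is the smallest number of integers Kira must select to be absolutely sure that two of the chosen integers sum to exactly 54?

Group the elements by complementary pair {x, 54−x}: {19,35}, {20,34}, {21,33}, …, giving 8 two-element pairs, the single value 27 (it cannot pair with itself since the integers are distinct), and 7 integers whose partner 54−x falls outside [19,42].
Treating each of those 16 groups as a pigeonhole, one can pick one integer per group — 16 integers — with no two summing to 54.
The 17th integer lands in an occupied pair, forcing a sum of 54.

17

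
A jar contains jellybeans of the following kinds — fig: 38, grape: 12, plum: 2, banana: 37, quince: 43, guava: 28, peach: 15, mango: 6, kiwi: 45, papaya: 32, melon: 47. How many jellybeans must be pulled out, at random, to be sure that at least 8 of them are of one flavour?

72

An adversary could hand out at most 7 jellybeans per flavour (plum, mango run out sooner): 7 + 7 + 2 + 7 + 7 + 7 + 7 + 6 + 7 + 7 + 7 = 71 jellybeans and still no flavour has 8.
Pigeonhole: one more jellybean lands in a flavour already at 7, so 72 draws are enough and 71 are not.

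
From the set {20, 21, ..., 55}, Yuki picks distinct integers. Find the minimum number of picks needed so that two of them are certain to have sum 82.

Group the elements by complementary pair {x, 82−x}: {27,55}, {28,54}, {29,53}, …, giving 14 two-element pairs, the single value 41 (it cannot pair with itself since the integers are distinct), and 7 integers whose partner 82−x falls outside [20,55].
Pigeonhole: treating each of those 22 groups as a pigeonhole, one can pick one integer per group — 22 integers — with no two summing to 82.
The 23rd integer lands in an occupied pair, forcing a sum of 82.

23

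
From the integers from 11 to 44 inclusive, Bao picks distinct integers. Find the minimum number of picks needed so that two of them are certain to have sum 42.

A set avoiding the sum 42 can contain at most one of each pair {x, 42−x}, plus the 14 elements whose complement lies outside the range or equal to its own complement.
The integers 21, …, 44 (24 of them) are such a set: any two sum to at least 21+22 = 43 > 42.
By the pigeonhole principle, any 25th integer completes one of the 10 pairs, so 25 choices force a sum of 42.

25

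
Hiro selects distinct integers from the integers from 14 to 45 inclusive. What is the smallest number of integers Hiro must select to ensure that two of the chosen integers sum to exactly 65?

A set avoiding the sum 65 can contain at most one of each pair {x, 65−x}, plus the 6 elements whose complement lies outside the range.
The integers 14, …, 32 (19 of them) are such a set: any two sum to at least 14+15 = 29 and at most 31+32 = 63 < 65.
Any 20th integer completes one of the 13 pairs, so 20 choices force a sum of 65.

20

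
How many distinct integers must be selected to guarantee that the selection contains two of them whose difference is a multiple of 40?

Integers whose pairwise differences are multiples of 40 are exactly those sharing a remainder mod 40. The 40 residue classes mod 40 are the pigeonholes.
With 40 integers one could put 1 in each residue class and have no class reach 2.
The 41st integer pushes some class to 2, so 40·1 + 1 = 41.

41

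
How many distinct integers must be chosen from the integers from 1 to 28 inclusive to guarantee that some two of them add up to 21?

Group the elements by complementary pair {x, 21−x}: {1,20}, {2,19}, {3,18}, …, giving 10 two-element pairs and 8 integers whose partner 21−x falls outside [1,28].
Pigeonhole: treating each of those 18 groups as a pigeonhole, one can pick one integer per group — 18 integers — with no two summing to 21.
The 19th integer lands in an occupied pair, forcing a sum of 21.

19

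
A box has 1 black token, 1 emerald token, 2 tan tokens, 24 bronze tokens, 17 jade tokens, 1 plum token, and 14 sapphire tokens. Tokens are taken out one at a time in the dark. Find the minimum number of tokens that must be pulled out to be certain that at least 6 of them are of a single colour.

21

Put each drawn token into a box by colour. The largest draw with every box below 6 takes min(count, 5) from each colour; colours with fewer than 5 contribute all they have.
Σ min(cᵢ, 5) = 1 + 1 + 2 + 5 + 5 + 1 + 5 = 20.
Draw number 20 + 1 = 21 must push one box to 6.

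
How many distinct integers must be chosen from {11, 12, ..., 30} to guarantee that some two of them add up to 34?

Two chosen integers sum to 34 exactly when both halves of some pair {x, 34−x} with 11 ≤ x ≤ 34−x ≤ 23 are chosen — 6 such pairs.
The remaining 8 elements (those with no distinct partner in range) can never complete a 34-sum, so the worst case takes all of them and one from each pair: 8 + 6 = 14.
The 15th integer has to be the second member of some pair, so 14 + 1 = 15.

15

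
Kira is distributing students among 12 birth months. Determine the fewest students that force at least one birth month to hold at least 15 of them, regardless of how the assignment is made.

With 168 students one could put exactly 14 in each of the 12 birth months, and no birth month would reach 15.
One more student must land in a birth month that already has 14, giving it 15.
So 12 × 14 + 1 = 169 students are required.

169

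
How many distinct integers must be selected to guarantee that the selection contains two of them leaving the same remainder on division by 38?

39

The 38 residue classes mod 38 are the pigeonholes.
With 38 integers one could put 1 in each residue class and have no class reach 2.
The 39th integer pushes some class to 2, so 38·1 + 1 = 39.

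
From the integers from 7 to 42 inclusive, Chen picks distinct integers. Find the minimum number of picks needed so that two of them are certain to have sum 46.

21

A set avoiding the sum 46 can contain at most one of each pair {x, 46−x}, plus the 4 elements whose complement lies outside the range or equal to its own complement.
The integers 23, …, 42 (20 of them) are such a set: any two sum to at least 23+24 = 47 > 46.
Any 21st integer completes one of the 16 pairs, so 21 choices force a sum of 46.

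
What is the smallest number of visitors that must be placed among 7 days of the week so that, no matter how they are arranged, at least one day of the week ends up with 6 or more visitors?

With 35 visitors one could put exactly 5 in each of the 7 days of the week, and no day of the week would reach 6.
One more visitor must land in a day of the week that already has 5, giving it 6.
So 7 × 5 + 1 = 36 visitors are required.

36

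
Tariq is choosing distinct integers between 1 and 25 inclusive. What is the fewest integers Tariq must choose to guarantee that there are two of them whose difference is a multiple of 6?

7

Integers whose pairwise differences are multiples of 6 are exactly those sharing a remainder mod 6. The 6 residue classes mod 6 are the pigeonholes.
With 6 integers one could put 1 in each residue class and have no class reach 2.
The 7th integer pushes some class to 2, so 6·1 + 1 = 7.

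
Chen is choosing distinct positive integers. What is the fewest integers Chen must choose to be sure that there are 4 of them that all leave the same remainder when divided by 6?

19

By pigeonhole, the 6 residue classes mod 6 are the pigeonholes.
With 18 integers one could put 3 in each residue class and have no class reach 4.
The 19th integer pushes some class to 4, so 6·3 + 1 = 19.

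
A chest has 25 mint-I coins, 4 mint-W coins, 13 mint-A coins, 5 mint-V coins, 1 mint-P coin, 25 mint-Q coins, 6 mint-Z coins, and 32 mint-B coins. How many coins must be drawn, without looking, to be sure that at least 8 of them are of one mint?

45

An adversary could hand out at most 7 coins per mint (4 mints run out sooner): 7 + 4 + 7 + 5 + 1 + 7 + 6 + 7 = 44 coins and still no mint has 8.
Pigeonhole: one more coin lands in a mint already at 7, so 45 draws are enough and 44 are not.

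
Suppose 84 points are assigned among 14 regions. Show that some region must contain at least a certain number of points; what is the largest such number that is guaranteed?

By the pigeonhole principle, the 14 regions are the holes and the 84 points are the pigeons.
If every region held at most 5 points, the total would be at most 14 × 5 = 70, which is less than 84.
So some region holds at least ⌈84/14⌉ = 6 points.

6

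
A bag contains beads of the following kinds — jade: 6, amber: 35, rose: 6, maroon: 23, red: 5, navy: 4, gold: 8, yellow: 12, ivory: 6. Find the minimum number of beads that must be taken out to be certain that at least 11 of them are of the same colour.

The 9 colours are the holes; the beads drawn are the pigeons.
To avoid 11 of any one colour, the worst case takes at most 10 of each colour, or every bead of a colour that has fewer than 10.
That gives 6 + 10 + 6 + 10 + 5 + 4 + 8 + 10 + 6 = 65 beads with no colour reaching 11.
The next bead forces some colour to 11, so 65 + 1 = 66.

66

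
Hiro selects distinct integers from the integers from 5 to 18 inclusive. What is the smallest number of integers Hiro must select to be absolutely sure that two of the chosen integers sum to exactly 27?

10

A set avoiding the sum 27 can contain at most one of each pair {x, 27−x}, plus the 4 elements whose complement lies outside the range.
The integers 5, …, 13 (9 of them) are such a set: any two sum to at least 5+6 = 11 and at most 12+13 = 25 < 27.
By the pigeonhole principle, any 10th integer completes one of the 5 pairs, so 10 choices force a sum of 27.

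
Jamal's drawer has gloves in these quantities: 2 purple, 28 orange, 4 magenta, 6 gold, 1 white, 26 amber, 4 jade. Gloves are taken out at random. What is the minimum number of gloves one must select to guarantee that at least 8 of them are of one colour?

32

An adversary could hand out at most 7 gloves per colour (5 colours run out sooner): 2 + 7 + 4 + 6 + 1 + 7 + 4 = 31 gloves and still no colour has 8.
One more glove lands in a colour already at 7, so 32 draws are enough and 31 are not.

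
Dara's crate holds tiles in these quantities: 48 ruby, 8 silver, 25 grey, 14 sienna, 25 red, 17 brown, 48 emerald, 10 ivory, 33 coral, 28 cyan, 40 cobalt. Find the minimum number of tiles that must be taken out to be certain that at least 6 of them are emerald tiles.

254

In the worst case for collecting emerald tiles, every non-emerald tile comes out first.
There are 48 + 8 + 25 + 14 + 25 + 17 + 10 + 33 + 28 + 40 = 248 non-emerald tiles altogether.
After those, each further tile must be emerald, so 248 + 6 = 254 draws guarantee 6 emerald tiles.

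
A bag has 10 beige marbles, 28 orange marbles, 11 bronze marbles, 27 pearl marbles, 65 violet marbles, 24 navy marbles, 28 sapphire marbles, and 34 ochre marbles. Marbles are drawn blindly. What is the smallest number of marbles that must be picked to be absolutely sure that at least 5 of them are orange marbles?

In the worst case for collecting orange marbles, every non-orange marble comes out first.
There are 10 + 11 + 27 + 65 + 24 + 28 + 34 = 199 non-orange marbles altogether.
After those, each further marble must be orange, so 199 + 5 = 204 draws guarantee 5 orange marbles.

204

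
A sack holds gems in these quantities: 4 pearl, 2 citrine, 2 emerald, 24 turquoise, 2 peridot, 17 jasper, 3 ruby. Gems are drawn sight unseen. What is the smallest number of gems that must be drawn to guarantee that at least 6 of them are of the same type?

24

The 7 types are the holes; the gems drawn are the pigeons.
To avoid 6 of any one type, the worst case takes at most 5 of each type, or every gem of a type that has fewer than 5.
That gives 4 + 2 + 2 + 5 + 2 + 5 + 3 = 23 gems with no type reaching 6.
The next gem forces some type to 6, so 23 + 1 = 24.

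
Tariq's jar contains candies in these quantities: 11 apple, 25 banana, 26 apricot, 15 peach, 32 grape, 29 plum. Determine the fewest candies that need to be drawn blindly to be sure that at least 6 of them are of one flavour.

Pigeonhole: put each drawn candy into a box by flavour. The largest draw with every box below 6 takes min(count, 5) from each flavour.
Σ min(cᵢ, 5) = 5 + 5 + 5 + 5 + 5 + 5 = 30.
Draw number 30 + 1 = 31 must push one box to 6.

31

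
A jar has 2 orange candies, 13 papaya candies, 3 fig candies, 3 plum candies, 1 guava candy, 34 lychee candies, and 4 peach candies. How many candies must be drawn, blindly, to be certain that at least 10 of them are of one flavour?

Put each drawn candy into a box by flavour. The largest draw with every box below 10 takes min(count, 9) from each flavour; flavours with fewer than 9 contribute all they have.
Σ min(cᵢ, 9) = 2 + 9 + 3 + 3 + 1 + 9 + 4 = 31.
Draw number 31 + 1 = 32 must push one box to 10.

32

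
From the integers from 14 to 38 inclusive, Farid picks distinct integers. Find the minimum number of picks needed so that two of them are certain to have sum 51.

Two chosen integers sum to 51 exactly when both halves of some pair {x, 51−x} with 14 ≤ x ≤ 51−x ≤ 37 are chosen — 12 such pairs.
The remaining 1 element (those with no distinct partner in range) can never complete a 51-sum, so the worst case takes all of them and one from each pair: 1 + 12 = 13.
The 14th integer has to be the second member of some pair, so 13 + 1 = 14.

14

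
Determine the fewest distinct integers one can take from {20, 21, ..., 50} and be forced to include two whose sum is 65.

19

Two chosen integers sum to 65 exactly when both halves of some pair {x, 65−x} with 20 ≤ x ≤ 65−x ≤ 45 are chosen — 13 such pairs.
The remaining 5 elements (those with no distinct partner in range) can never complete a 65-sum, so the worst case takes all of them and one from each pair: 5 + 13 = 18.
By the pigeonhole principle, the 19th integer has to be the second member of some pair, so 18 + 1 = 19.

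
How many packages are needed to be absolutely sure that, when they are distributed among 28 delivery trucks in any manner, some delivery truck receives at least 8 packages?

With 196 packages one could put exactly 7 in each of the 28 delivery trucks, and no delivery truck would reach 8.
One more package must land in a delivery truck that already has 7, giving it 8.
So 28 × 7 + 1 = 197 packages are required.

197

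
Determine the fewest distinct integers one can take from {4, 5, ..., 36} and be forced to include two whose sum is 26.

25

A set avoiding the sum 26 can contain at most one of each pair {x, 26−x}, plus the 15 elements whose complement lies outside the range or equal to its own complement.
The integers 13, …, 36 (24 of them) are such a set: any two sum to at least 13+14 = 27 > 26.
By the pigeonhole principle, any 25th integer completes one of the 9 pairs, so 25 choices force a sum of 26.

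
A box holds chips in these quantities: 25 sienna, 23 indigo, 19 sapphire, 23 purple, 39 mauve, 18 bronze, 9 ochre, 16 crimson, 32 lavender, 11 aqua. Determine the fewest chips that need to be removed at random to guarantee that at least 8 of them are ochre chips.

214

In the worst case for collecting ochre chips, every non-ochre chip comes out first.
There are 25 + 23 + 19 + 23 + 39 + 18 + 16 + 32 + 11 = 206 non-ochre chips altogether.
After those, each further chip must be ochre, so 206 + 8 = 214 draws guarantee 8 ochre chips.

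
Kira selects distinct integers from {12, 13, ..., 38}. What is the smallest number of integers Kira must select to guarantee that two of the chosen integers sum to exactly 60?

20

Two chosen integers sum to 60 exactly when both halves of some pair {x, 60−x} with 22 ≤ x ≤ 60−x ≤ 38 are chosen — 8 such pairs.
The remaining 11 elements (those with no distinct partner in range) can never complete a 60-sum, so the worst case takes all of them and one from each pair: 11 + 8 = 19.
The 20th integer has to be the second member of some pair, so 19 + 1 = 20.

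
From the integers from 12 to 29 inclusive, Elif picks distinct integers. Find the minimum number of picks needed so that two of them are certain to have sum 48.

A set avoiding the sum 48 can contain at most one of each pair {x, 48−x}, plus the 8 elements whose complement lies outside the range or equal to its own complement.
The integers 12, …, 24 (13 of them) are such a set: any two sum to at least 12+13 = 25 and at most 23+24 = 47 < 48.
Any 14th integer completes one of the 5 pairs, so 14 choices force a sum of 48.

14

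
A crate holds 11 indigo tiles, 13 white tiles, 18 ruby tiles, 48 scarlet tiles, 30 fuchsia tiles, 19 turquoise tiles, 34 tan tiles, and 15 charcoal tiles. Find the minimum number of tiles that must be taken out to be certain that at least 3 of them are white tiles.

178

In the worst case for collecting white tiles, every non-white tile comes out first.
There are 11 + 18 + 48 + 30 + 19 + 34 + 15 = 175 non-white tiles altogether.
After those, each further tile must be white, so 175 + 3 = 178 draws guarantee 3 white tiles.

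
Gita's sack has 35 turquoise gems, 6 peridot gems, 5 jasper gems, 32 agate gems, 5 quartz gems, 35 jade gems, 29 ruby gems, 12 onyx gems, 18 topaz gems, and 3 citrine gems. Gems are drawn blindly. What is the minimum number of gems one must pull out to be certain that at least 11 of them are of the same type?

80

An adversary could hand out at most 10 gems per type (4 types run out sooner): 10 + 6 + 5 + 10 + 5 + 10 + 10 + 10 + 10 + 3 = 79 gems and still no type has 11.
One more gem lands in a type already at 10, so 80 draws are enough and 79 are not.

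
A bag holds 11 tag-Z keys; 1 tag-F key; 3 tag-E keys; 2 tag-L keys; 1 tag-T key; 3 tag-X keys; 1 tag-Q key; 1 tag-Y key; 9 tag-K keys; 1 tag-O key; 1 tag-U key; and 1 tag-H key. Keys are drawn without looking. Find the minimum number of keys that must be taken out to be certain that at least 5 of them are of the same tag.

Pigeonhole: the 12 tags are the holes; the keys drawn are the pigeons.
To avoid 5 of any one tag, the worst case takes at most 4 of each tag, or every key of a tag that has fewer than 4.
That gives 4 + 1 + 3 + 2 + 1 + 3 + 1 + 1 + 4 + 1 + 1 + 1 = 23 keys with no tag reaching 5.
The next key forces some tag to 5, so 23 + 1 = 24.

24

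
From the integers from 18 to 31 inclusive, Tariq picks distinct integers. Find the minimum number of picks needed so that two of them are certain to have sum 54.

11

A set avoiding the sum 54 can contain at most one of each pair {x, 54−x}, plus the 6 elements whose complement lies outside the range or equal to its own complement.
The integers 18, …, 27 (10 of them) are such a set: any two sum to at least 18+19 = 37 and at most 26+27 = 53 < 54.
Any 11th integer completes one of the 4 pairs, so 11 choices force a sum of 54.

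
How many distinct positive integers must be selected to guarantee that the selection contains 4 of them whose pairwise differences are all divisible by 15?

46

Integers whose pairwise differences are multiples of 15 are exactly those sharing a remainder mod 15. The 15 residue classes mod 15 are the pigeonholes.
With 45 integers one could put 3 in each residue class and have no class reach 4.
The 46th integer pushes some class to 4, so 15·3 + 1 = 46.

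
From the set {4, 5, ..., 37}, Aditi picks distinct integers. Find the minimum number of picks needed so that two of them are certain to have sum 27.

Group the elements by complementary pair {x, 27−x}: {4,23}, {5,22}, {6,21}, …, giving 10 two-element pairs and 14 integers whose partner 27−x falls outside [4,37].
By the pigeonhole principle, treating each of those 24 groups as a pigeonhole, one can pick one integer per group — 24 integers — with no two summing to 27.
The 25th integer lands in an occupied pair, forcing a sum of 27.

25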